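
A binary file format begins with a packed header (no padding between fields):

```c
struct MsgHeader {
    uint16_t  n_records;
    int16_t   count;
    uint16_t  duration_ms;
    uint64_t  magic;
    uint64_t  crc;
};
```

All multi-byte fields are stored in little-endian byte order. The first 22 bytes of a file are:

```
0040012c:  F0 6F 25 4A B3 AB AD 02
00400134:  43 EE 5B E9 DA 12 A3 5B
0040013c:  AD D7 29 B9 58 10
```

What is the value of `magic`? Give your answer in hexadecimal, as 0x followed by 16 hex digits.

0x12DAE95BEE4302AD

`magic` follows `n_records` (2 B), `count` (2 B), `duration_ms` (2 B), so it starts at offset 2 + 2 + 2 = 6 and occupies 8 bytes.
Bytes at offsets 6..13: AD 02 43 EE 5B E9 DA 12.
Little-endian stores the least-significant byte at the lowest address.
Reassemble most-significant byte first: 12 DA E9 5B EE 43 02 AD → 0x12DAE95BEE4302AD.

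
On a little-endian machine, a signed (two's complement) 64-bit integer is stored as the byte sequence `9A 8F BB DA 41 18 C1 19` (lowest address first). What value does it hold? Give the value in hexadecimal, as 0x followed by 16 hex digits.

In little-endian order the low byte comes first in memory.
Reassemble most-significant byte first: 19 C1 18 41 DA BB 8F 9A → 0x19C11841DABB8F9A.

0x19C11841DABB8F9A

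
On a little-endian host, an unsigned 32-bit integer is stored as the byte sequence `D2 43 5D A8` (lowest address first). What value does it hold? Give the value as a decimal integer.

In little-endian order the low byte comes first in memory.
Reassemble most-significant byte first: A8 5D 43 D2 → 0xA85D43D2.
0xA85D43D2 = 2824684498.

2824684498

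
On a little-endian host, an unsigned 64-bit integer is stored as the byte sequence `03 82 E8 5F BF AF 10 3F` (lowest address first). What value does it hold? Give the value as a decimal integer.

4544325260499517955

In little-endian order the low byte comes first in memory.
Reassemble most-significant byte first: 3F 10 AF BF 5F E8 82 03 → 0x3F10AFBF5FE88203.
0x3F10AFBF5FE88203 = 4544325260499517955.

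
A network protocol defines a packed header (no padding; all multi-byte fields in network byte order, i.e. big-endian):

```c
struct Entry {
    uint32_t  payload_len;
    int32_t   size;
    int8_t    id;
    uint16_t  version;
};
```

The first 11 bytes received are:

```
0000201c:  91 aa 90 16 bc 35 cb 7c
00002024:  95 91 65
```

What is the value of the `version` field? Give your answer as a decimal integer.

`version` follows `payload_len` (4 B), `size` (4 B), `id` (1 B), so it starts at offset 4 + 4 + 1 = 9 and occupies 2 bytes.
Bytes at offsets 9..10: 91 65.
In big-endian order the high byte comes first in memory.
The bytes are already most-significant first: 0x9165.
0x9165 = 37221.

37221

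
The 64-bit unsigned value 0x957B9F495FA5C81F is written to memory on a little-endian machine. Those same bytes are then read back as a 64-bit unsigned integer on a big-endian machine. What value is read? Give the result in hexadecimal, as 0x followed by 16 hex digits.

0x1FC8A55F499F7B95

Stored little-endian, the bytes at ascending addresses are 1F C8 A5 5F 49 9F 7B 95.
Read back as big-endian, the last byte is least significant, giving 0x1FC8A55F499F7B95.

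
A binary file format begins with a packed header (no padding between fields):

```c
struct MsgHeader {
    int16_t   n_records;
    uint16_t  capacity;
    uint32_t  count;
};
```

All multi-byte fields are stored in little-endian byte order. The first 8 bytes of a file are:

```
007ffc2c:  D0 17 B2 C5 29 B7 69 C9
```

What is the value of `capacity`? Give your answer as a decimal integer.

`capacity` follows `n_records` (2 bytes), so it starts at byte offset 2 and occupies 2 bytes.
Bytes at offsets 2..3: B2 C5.
Little-endian: lowest address holds the least-significant byte.
Reassemble most-significant byte first: C5 B2 → 0xC5B2.
0xC5B2 = 50610.

50610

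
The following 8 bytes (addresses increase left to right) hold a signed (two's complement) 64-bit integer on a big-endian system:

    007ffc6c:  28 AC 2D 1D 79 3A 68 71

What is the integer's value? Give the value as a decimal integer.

In big-endian order the high byte comes first in memory.
The bytes are already most-significant first: 0x28AC2D1D793A6871.
0x28AC2D1D793A6871 = 2930767062122522737.

2930767062122522737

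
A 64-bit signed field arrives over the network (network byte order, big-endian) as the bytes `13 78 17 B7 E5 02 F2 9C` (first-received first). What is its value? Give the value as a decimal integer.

1402897362514539164

Big-endian: lowest address holds the most-significant byte.
The bytes are already most-significant first: 0x137817B7E502F29C.
0x137817B7E502F29C = 1402897362514539164.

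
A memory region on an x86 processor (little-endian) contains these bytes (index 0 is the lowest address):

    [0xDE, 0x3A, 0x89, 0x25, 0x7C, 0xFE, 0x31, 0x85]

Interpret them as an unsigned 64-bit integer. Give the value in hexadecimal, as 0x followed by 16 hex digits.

0x8531FE7C25893ADE

Little-endian stores the least-significant byte at the lowest address.
Reassemble most-significant byte first: 85 31 FE 7C 25 89 3A DE → 0x8531FE7C25893ADE.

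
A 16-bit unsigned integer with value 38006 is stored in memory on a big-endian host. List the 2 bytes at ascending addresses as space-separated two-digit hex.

94 76

38006 in hexadecimal, padded to 16 bits, is 0x9476.
Split into bytes (most-significant first): 94 76.
In big-endian order the high byte comes first in memory.
So the memory order matches the most-significant-first order: 94 76.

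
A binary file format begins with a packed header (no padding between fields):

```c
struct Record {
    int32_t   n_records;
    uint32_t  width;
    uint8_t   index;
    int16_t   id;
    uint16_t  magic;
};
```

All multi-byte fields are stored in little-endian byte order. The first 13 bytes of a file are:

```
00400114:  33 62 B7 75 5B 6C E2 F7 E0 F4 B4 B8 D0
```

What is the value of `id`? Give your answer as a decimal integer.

-19212

`id` follows `n_records` (4 B), `width` (4 B), `index` (1 B), so it starts at offset 4 + 4 + 1 = 9 and occupies 2 bytes.
Bytes at offsets 9..10: F4 B4.
Little-endian: lowest address holds the least-significant byte.
Reassemble most-significant byte first: B4 F4 → 0xB4F4.
Top bit is set, so as a signed 16-bit value this is 0xB4F4 − 2^16 = -19212.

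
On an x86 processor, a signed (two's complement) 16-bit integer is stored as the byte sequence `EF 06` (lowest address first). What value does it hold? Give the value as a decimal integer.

1775

Little-endian stores the least-significant byte at the lowest address.
Reassemble most-significant byte first: 06 EF → 0x06EF.
0x06EF = 1775.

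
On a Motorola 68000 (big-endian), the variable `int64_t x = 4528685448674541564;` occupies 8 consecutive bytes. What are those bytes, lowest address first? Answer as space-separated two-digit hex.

3E D9 1F 6B EB B9 FF FC

4528685448674541564 in hexadecimal, padded to 64 bits, is 0x3ED91F6BEBB9FFFC.
Split into bytes (most-significant first): 3E D9 1F 6B EB B9 FF FC.
In big-endian order the high byte comes first in memory.
So the memory order matches the most-significant-first order: 3E D9 1F 6B EB B9 FF FC.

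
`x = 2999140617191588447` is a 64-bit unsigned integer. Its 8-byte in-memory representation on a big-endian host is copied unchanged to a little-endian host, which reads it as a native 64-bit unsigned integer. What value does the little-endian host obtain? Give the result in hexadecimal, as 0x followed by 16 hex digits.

0x5F82264F80169F29

2999140617191588447 in 64-bit hexadecimal is 0x299F16804F26825F.
Stored big-endian, the bytes at ascending addresses are 29 9F 16 80 4F 26 82 5F.
Read back as little-endian, the first byte is least significant, giving 0x5F82264F80169F29.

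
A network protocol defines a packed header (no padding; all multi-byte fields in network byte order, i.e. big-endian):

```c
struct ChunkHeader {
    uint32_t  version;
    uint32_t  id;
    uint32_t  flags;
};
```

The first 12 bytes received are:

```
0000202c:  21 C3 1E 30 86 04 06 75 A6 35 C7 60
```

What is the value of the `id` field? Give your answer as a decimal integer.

2248410741

`id` follows `version` (4 bytes), so it starts at byte offset 4 and occupies 4 bytes.
Bytes at offsets 4..7: 86 04 06 75.
Big-endian: lowest address holds the most-significant byte.
The bytes are already most-significant first: 0x86040675.
0x86040675 = 2248410741.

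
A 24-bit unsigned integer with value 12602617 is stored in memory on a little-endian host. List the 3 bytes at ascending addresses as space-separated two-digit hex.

F9 4C C0

12602617 in hexadecimal, padded to 24 bits, is 0xC04CF9.
Split into bytes (most-significant first): C0 4C F9.
Little-endian stores the least-significant byte at the lowest address.
So at ascending addresses the bytes are F9 4C C0.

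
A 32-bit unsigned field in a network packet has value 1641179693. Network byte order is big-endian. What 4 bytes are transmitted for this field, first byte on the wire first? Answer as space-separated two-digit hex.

61 D2 6A 2D

1641179693 in hexadecimal, padded to 32 bits, is 0x61D26A2D.
Split into bytes (most-significant first): 61 D2 6A 2D.
Big-endian: lowest address holds the most-significant byte.
So the memory order matches the most-significant-first order: 61 D2 6A 2D.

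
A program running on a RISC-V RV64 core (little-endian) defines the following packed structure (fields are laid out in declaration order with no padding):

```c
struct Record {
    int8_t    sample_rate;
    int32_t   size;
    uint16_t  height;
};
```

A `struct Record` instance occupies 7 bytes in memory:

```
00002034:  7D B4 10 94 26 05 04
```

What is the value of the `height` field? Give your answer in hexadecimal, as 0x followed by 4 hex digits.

0x0405

`height` follows `sample_rate` (1 B), `size` (4 B), so it starts at offset 1 + 4 = 5 and occupies 2 bytes.
Bytes at offsets 5..6: 05 04.
In little-endian order the low byte comes first in memory.
Reassemble most-significant byte first: 04 05 → 0x0405.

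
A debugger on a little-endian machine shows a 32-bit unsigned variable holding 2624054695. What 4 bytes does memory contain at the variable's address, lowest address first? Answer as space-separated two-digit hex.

A7 E5 67 9C

2624054695 in hexadecimal, padded to 32 bits, is 0x9C67E5A7.
Split into bytes (most-significant first): 9C 67 E5 A7.
Little-endian: lowest address holds the least-significant byte.
So at ascending addresses the bytes are A7 E5 67 9C.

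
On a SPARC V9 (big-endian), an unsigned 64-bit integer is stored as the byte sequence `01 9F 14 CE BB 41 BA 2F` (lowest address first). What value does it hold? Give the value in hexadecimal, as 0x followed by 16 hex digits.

Big-endian: lowest address holds the most-significant byte.
The bytes are already most-significant first: 0x019F14CEBB41BA2F.

0x019F14CEBB41BA2F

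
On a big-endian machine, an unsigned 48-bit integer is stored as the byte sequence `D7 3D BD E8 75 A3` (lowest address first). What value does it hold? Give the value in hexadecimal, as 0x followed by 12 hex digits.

0xD73DBDE875A3

Big-endian: lowest address holds the most-significant byte.
The bytes are already most-significant first: 0xD73DBDE875A3.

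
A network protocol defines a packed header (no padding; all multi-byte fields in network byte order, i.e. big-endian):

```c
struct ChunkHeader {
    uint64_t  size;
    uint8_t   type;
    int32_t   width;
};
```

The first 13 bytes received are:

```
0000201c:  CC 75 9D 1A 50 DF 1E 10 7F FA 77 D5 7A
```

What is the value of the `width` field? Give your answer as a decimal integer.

`width` follows `size` (8 B), `type` (1 B), so it starts at offset 8 + 1 = 9 and occupies 4 bytes.
Bytes at offsets 9..12: FA 77 D5 7A.
Big-endian stores the most-significant byte at the lowest address.
The bytes are already most-significant first: 0xFA77D57A.
Top bit is set, so as a signed 32-bit value this is 0xFA77D57A − 2^32 = -92809862.

-92809862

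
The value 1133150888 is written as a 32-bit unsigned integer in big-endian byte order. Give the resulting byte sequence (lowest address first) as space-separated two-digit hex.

43 8A 82 A8

1133150888 in hexadecimal, padded to 32 bits, is 0x438A82A8.
Split into bytes (most-significant first): 43 8A 82 A8.
In big-endian order the high byte comes first in memory.
So the memory order matches the most-significant-first order: 43 8A 82 A8.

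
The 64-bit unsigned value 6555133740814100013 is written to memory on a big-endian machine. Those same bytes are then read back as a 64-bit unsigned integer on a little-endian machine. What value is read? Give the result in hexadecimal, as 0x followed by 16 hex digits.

6555133740814100013 in 64-bit hexadecimal is 0x5AF883681C66E62D.
Stored big-endian, the bytes at ascending addresses are 5A F8 83 68 1C 66 E6 2D.
Read back as little-endian, the first byte is least significant, giving 0x2DE6661C6883F85A.

0x2DE6661C6883F85A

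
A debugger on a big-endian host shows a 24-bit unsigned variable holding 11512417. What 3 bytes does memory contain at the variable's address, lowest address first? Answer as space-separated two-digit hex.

11512417 in hexadecimal, padded to 24 bits, is 0xAFAA61.
Split into bytes (most-significant first): AF AA 61.
Big-endian stores the most-significant byte at the lowest address.
So the memory order matches the most-significant-first order: AF AA 61.

AF AA 61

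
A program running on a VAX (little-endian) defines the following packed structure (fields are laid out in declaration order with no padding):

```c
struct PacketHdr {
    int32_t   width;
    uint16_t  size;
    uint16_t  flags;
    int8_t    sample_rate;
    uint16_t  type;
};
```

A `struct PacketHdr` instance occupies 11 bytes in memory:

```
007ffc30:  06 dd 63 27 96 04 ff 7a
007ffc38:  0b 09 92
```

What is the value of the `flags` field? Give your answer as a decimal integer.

31487

`flags` follows `width` (4 B), `size` (2 B), so it starts at offset 4 + 2 = 6 and occupies 2 bytes.
Bytes at offsets 6..7: FF 7A.
Little-endian: lowest address holds the least-significant byte.
Reassemble most-significant byte first: 7A FF → 0x7AFF.
0x7AFF = 31487.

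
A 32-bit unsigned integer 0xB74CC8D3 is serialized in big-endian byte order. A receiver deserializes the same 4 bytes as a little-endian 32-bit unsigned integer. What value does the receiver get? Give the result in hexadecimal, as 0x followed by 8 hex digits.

Stored big-endian, the bytes at ascending addresses are B7 4C C8 D3.
Read back as little-endian, the first byte is least significant, giving 0xD3C84CB7.

0xD3C84CB7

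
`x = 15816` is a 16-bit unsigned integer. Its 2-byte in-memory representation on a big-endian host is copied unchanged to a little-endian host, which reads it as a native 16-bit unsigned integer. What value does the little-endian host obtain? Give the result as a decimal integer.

51261

15816 in 16-bit hexadecimal is 0x3DC8.
Stored big-endian, the bytes at ascending addresses are 3D C8.
Read back as little-endian, the first byte is least significant, giving 0xC83D.
0xC83D = 51261.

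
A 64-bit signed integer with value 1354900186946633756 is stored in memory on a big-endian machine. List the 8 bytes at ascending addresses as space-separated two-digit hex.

1354900186946633756 in hexadecimal, padded to 64 bits, is 0x12CD928A9D10801C.
Split into bytes (most-significant first): 12 CD 92 8A 9D 10 80 1C.
In big-endian order the high byte comes first in memory.
So the memory order matches the most-significant-first order: 12 CD 92 8A 9D 10 80 1C.

12 CD 92 8A 9D 10 80 1C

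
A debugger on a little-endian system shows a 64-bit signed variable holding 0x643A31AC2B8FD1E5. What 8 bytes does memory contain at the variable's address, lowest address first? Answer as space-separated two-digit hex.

E5 D1 8F 2B AC 31 3A 64

Split into bytes (most-significant first): 64 3A 31 AC 2B 8F D1 E5.
Little-endian: lowest address holds the least-significant byte.
So at ascending addresses the bytes are E5 D1 8F 2B AC 31 3A 64.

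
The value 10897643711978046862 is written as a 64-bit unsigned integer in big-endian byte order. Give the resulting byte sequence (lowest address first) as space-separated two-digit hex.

97 3C 35 37 C5 38 85 8E

10897643711978046862 in hexadecimal, padded to 64 bits, is 0x973C3537C538858E.
Split into bytes (most-significant first): 97 3C 35 37 C5 38 85 8E.
In big-endian order the high byte comes first in memory.
So the memory order matches the most-significant-first order: 97 3C 35 37 C5 38 85 8E.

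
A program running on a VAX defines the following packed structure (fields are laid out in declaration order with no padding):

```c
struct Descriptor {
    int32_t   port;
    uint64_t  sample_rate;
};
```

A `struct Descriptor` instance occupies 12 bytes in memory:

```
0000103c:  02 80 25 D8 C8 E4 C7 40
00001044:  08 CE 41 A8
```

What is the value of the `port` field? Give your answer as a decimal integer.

`port` is the first field, at byte offset 0, occupying 4 bytes.
Bytes at offsets 0..3: 02 80 25 D8.
Little-endian: lowest address holds the least-significant byte.
Reassemble most-significant byte first: D8 25 80 02 → 0xD8258002.
Top bit is set, so as a signed 32-bit value this is 0xD8258002 − 2^32 = -668631038.

-668631038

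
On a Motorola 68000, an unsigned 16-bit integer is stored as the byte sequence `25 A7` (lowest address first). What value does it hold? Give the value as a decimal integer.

In big-endian order the high byte comes first in memory.
The bytes are already most-significant first: 0x25A7.
0x25A7 = 9639.

9639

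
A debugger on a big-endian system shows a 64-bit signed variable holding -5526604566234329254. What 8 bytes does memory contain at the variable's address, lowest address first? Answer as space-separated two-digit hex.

B3 4D 8E 6D 9F 8D 0F 5A

Two's complement of -5526604566234329254 in 64 bits: 5526604566234329254 = 0x4CB271926072F0A6; invert → 0xB34D8E6D9F8D0F59; add 1 → 0xB34D8E6D9F8D0F5A.
Split into bytes (most-significant first): B3 4D 8E 6D 9F 8D 0F 5A.
In big-endian order the high byte comes first in memory.
So the memory order matches the most-significant-first order: B3 4D 8E 6D 9F 8D 0F 5A.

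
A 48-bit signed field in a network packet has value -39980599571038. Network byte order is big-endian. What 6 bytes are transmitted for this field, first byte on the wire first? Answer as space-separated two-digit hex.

DB A3 4A 90 8D A2

Two's complement of -39980599571038 in 48 bits: 39980599571038 = 0x245CB56F725E; invert → 0xDBA34A908DA1; add 1 → 0xDBA34A908DA2.
Split into bytes (most-significant first): DB A3 4A 90 8D A2.
Big-endian stores the most-significant byte at the lowest address.
So the memory order matches the most-significant-first order: DB A3 4A 90 8D A2.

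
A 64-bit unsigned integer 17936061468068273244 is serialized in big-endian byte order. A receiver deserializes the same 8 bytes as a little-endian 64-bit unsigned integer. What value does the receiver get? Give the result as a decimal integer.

17936061468068273244 in 64-bit hexadecimal is 0xF8E9B0E039C7DC5C.
Stored big-endian, the bytes at ascending addresses are F8 E9 B0 E0 39 C7 DC 5C.
Read back as little-endian, the first byte is least significant, giving 0x5CDCC739E0B0E9F8.
0x5CDCC739E0B0E9F8 = 6691442197762468344.

6691442197762468344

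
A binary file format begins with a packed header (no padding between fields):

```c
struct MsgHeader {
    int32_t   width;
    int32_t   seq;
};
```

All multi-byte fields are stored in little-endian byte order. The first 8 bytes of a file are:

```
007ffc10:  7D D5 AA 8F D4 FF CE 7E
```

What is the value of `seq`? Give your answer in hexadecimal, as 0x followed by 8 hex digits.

0x7ECEFFD4

`seq` follows `width` (4 bytes), so it starts at byte offset 4 and occupies 4 bytes.
Bytes at offsets 4..7: D4 FF CE 7E.
Little-endian stores the least-significant byte at the lowest address.
Reassemble most-significant byte first: 7E CE FF D4 → 0x7ECEFFD4.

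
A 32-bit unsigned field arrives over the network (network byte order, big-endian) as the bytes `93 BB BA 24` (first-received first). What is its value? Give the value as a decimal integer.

Big-endian stores the most-significant byte at the lowest address.
The bytes are already most-significant first: 0x93BBBA24.
0x93BBBA24 = 2478553636.

2478553636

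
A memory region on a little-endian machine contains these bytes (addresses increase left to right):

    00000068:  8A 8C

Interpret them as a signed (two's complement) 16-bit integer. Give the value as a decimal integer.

Little-endian: lowest address holds the least-significant byte.
Reassemble most-significant byte first: 8C 8A → 0x8C8A.
Top bit is set, so as a signed 16-bit value this is 0x8C8A − 2^16 = -29558.

-29558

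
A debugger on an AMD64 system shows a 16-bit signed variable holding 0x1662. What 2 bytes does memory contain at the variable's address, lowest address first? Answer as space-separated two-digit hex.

62 16

Split into bytes (most-significant first): 16 62.
Little-endian stores the least-significant byte at the lowest address.
So at ascending addresses the bytes are 62 16.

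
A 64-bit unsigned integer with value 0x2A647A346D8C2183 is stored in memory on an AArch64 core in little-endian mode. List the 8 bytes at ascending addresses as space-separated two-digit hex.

83 21 8C 6D 34 7A 64 2A

Split into bytes (most-significant first): 2A 64 7A 34 6D 8C 21 83.
Little-endian stores the least-significant byte at the lowest address.
So at ascending addresses the bytes are 83 21 8C 6D 34 7A 64 2A.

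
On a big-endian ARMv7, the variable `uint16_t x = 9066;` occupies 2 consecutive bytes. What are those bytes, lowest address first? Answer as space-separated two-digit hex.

9066 in hexadecimal, padded to 16 bits, is 0x236A.
Split into bytes (most-significant first): 23 6A.
Big-endian: lowest address holds the most-significant byte.
So the memory order matches the most-significant-first order: 23 6A.

23 6A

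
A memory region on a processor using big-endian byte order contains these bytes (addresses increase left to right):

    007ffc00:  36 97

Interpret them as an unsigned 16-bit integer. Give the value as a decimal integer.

13975

Big-endian stores the most-significant byte at the lowest address.
The bytes are already most-significant first: 0x3697.
0x3697 = 13975.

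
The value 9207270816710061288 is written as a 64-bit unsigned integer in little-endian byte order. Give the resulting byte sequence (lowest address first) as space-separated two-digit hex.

9207270816710061288 in hexadecimal, padded to 64 bits, is 0x7FC6CC068CD2ECE8.
Split into bytes (most-significant first): 7F C6 CC 06 8C D2 EC E8.
Little-endian: lowest address holds the least-significant byte.
So at ascending addresses the bytes are E8 EC D2 8C 06 CC C6 7F.

E8 EC D2 8C 06 CC C6 7F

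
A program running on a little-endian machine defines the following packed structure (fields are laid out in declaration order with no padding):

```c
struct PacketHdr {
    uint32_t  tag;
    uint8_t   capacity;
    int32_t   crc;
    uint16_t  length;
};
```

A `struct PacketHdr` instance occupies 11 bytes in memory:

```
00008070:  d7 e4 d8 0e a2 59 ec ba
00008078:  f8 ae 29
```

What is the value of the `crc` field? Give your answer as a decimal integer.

`crc` follows `tag` (4 B), `capacity` (1 B), so it starts at offset 4 + 1 = 5 and occupies 4 bytes.
Bytes at offsets 5..8: 59 EC BA F8.
Little-endian stores the least-significant byte at the lowest address.
Reassemble most-significant byte first: F8 BA EC 59 → 0xF8BAEC59.
Top bit is set, so as a signed 32-bit value this is 0xF8BAEC59 − 2^32 = -121967527.

-121967527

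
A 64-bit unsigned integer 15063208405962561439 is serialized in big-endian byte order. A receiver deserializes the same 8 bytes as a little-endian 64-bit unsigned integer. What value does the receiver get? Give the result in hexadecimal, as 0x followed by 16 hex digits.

15063208405962561439 in 64-bit hexadecimal is 0xD10B443CA713979F.
Stored big-endian, the bytes at ascending addresses are D1 0B 44 3C A7 13 97 9F.
Read back as little-endian, the first byte is least significant, giving 0x9F9713A73C440BD1.

0x9F9713A73C440BD1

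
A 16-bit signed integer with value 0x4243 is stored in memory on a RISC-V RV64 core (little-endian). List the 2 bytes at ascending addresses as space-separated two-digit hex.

Split into bytes (most-significant first): 42 43.
Little-endian stores the least-significant byte at the lowest address.
So at ascending addresses the bytes are 43 42.

43 42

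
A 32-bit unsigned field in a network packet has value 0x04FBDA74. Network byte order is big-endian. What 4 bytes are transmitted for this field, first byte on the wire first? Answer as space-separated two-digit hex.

Split into bytes (most-significant first): 04 FB DA 74.
In big-endian order the high byte comes first in memory.
So the memory order matches the most-significant-first order: 04 FB DA 74.

04 FB DA 74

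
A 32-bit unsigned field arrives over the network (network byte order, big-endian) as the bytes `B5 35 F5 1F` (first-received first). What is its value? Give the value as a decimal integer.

3040212255

Big-endian: lowest address holds the most-significant byte.
The bytes are already most-significant first: 0xB535F51F.
0xB535F51F = 3040212255.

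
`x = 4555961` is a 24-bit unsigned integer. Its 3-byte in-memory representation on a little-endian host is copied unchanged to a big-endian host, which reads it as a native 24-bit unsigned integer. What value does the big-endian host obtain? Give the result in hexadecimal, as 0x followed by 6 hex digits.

4555961 in 24-bit hexadecimal is 0x4584B9.
Stored little-endian, the bytes at ascending addresses are B9 84 45.
Read back as big-endian, the last byte is least significant, giving 0xB98445.

0xB98445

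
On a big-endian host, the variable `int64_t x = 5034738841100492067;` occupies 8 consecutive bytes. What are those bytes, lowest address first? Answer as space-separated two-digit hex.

5034738841100492067 in hexadecimal, padded to 64 bits, is 0x45DEFC4D00A81D23.
Split into bytes (most-significant first): 45 DE FC 4D 00 A8 1D 23.
Big-endian: lowest address holds the most-significant byte.
So the memory order matches the most-significant-first order: 45 DE FC 4D 00 A8 1D 23.

45 DE FC 4D 00 A8 1D 23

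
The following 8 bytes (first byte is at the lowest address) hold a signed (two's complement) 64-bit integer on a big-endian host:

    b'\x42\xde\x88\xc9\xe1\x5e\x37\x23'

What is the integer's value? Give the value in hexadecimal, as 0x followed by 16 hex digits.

0x42DE88C9E15E3723

In big-endian order the high byte comes first in memory.
The bytes are already most-significant first: 0x42DE88C9E15E3723.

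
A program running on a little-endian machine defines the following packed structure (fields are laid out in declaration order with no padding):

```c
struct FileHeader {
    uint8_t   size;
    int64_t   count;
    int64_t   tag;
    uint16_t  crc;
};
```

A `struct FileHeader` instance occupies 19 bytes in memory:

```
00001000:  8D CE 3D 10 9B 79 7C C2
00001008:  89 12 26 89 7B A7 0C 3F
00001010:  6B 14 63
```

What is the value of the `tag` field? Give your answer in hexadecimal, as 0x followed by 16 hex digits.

`tag` follows `size` (1 B), `count` (8 B), so it starts at offset 1 + 8 = 9 and occupies 8 bytes.
Bytes at offsets 9..16: 12 26 89 7B A7 0C 3F 6B.
In little-endian order the low byte comes first in memory.
Reassemble most-significant byte first: 6B 3F 0C A7 7B 89 26 12 → 0x6B3F0CA77B892612.

0x6B3F0CA77B892612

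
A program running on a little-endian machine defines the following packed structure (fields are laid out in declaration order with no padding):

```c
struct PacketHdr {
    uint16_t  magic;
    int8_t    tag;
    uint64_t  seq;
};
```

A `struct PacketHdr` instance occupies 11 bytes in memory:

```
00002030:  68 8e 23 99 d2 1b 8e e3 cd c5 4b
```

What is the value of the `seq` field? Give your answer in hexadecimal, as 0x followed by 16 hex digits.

0x4BC5CDE38E1BD299

`seq` follows `magic` (2 B), `tag` (1 B), so it starts at offset 2 + 1 = 3 and occupies 8 bytes.
Bytes at offsets 3..10: 99 D2 1B 8E E3 CD C5 4B.
In little-endian order the low byte comes first in memory.
Reassemble most-significant byte first: 4B C5 CD E3 8E 1B D2 99 → 0x4BC5CDE38E1BD299.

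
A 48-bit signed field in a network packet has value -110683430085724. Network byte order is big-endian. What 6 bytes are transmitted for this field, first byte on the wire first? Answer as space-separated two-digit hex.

Two's complement of -110683430085724 in 48 bits: 110683430085724 = 0x64AA7E88645C; invert → 0x9B5581779BA3; add 1 → 0x9B5581779BA4.
Split into bytes (most-significant first): 9B 55 81 77 9B A4.
Big-endian: lowest address holds the most-significant byte.
So the memory order matches the most-significant-first order: 9B 55 81 77 9B A4.

9B 55 81 77 9B A4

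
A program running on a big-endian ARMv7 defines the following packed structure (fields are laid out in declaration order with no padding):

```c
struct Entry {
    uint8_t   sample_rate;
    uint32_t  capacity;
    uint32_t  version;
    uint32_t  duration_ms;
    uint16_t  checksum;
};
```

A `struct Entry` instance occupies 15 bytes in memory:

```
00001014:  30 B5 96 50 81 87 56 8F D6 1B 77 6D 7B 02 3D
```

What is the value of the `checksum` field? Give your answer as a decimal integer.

573

`checksum` follows `sample_rate` (1 B), `capacity` (4 B), `version` (4 B), `duration_ms` (4 B), so it starts at offset 1 + 4 + 4 + 4 = 13 and occupies 2 bytes.
Bytes at offsets 13..14: 02 3D.
Big-endian stores the most-significant byte at the lowest address.
The bytes are already most-significant first: 0x023D.
0x023D = 573.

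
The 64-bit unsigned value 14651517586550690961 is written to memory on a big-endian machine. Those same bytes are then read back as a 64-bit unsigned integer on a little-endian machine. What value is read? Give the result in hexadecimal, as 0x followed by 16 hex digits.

0x9114BE2E9EA554CB

14651517586550690961 in 64-bit hexadecimal is 0xCB54A59E2EBE1491.
Stored big-endian, the bytes at ascending addresses are CB 54 A5 9E 2E BE 14 91.
Read back as little-endian, the first byte is least significant, giving 0x9114BE2E9EA554CB.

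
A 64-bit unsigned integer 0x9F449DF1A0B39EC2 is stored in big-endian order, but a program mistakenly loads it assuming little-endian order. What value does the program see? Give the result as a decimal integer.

14023843793508058271

Stored big-endian, the bytes at ascending addresses are 9F 44 9D F1 A0 B3 9E C2.
Read back as little-endian, the first byte is least significant, giving 0xC29EB3A0F19D449F.
0xC29EB3A0F19D449F = 14023843793508058271.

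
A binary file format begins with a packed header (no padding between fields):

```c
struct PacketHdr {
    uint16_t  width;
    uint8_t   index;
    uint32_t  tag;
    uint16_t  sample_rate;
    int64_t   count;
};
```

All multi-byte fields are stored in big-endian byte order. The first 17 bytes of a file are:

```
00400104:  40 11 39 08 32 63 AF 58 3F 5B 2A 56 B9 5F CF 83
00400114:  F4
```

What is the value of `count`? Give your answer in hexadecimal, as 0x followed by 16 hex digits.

`count` follows `width` (2 B), `index` (1 B), `tag` (4 B), `sample_rate` (2 B), so it starts at offset 2 + 1 + 4 + 2 = 9 and occupies 8 bytes.
Bytes at offsets 9..16: 5B 2A 56 B9 5F CF 83 F4.
Big-endian: lowest address holds the most-significant byte.
The bytes are already most-significant first: 0x5B2A56B95FCF83F4.

0x5B2A56B95FCF83F4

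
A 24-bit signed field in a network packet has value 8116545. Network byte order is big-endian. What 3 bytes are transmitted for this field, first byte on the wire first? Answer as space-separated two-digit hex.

7B D9 41

8116545 in hexadecimal, padded to 24 bits, is 0x7BD941.
Split into bytes (most-significant first): 7B D9 41.
Big-endian stores the most-significant byte at the lowest address.
So the memory order matches the most-significant-first order: 7B D9 41.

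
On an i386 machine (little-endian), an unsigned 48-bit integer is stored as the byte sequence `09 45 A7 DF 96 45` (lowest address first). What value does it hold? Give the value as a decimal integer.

Little-endian: lowest address holds the least-significant byte.
Reassemble most-significant byte first: 45 96 DF A7 45 09 → 0x4596DFA74509.
0x4596DFA74509 = 76514299692297.

76514299692297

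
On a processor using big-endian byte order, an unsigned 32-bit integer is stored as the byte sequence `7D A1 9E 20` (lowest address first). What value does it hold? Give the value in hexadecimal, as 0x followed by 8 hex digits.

Big-endian: lowest address holds the most-significant byte.
The bytes are already most-significant first: 0x7DA19E20.

0x7DA19E20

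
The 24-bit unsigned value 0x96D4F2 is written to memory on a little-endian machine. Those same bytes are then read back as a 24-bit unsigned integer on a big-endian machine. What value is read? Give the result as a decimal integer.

Stored little-endian, the bytes at ascending addresses are F2 D4 96.
Read back as big-endian, the last byte is least significant, giving 0xF2D496.
0xF2D496 = 15914134.

15914134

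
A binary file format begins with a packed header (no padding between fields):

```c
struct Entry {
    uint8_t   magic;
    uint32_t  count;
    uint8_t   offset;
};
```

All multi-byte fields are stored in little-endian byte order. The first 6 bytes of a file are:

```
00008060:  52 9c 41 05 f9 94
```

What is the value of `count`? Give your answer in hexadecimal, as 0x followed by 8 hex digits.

`count` follows `magic` (1 byte), so it starts at byte offset 1 and occupies 4 bytes.
Bytes at offsets 1..4: 9C 41 05 F9.
Little-endian: lowest address holds the least-significant byte.
Reassemble most-significant byte first: F9 05 41 9C → 0xF905419C.

0xF905419C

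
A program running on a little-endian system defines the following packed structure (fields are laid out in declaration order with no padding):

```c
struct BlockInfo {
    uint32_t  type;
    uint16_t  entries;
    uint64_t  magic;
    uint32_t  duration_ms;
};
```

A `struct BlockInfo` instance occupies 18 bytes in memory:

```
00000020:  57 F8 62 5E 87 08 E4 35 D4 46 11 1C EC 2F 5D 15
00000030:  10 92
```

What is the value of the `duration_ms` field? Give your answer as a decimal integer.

`duration_ms` follows `type` (4 B), `entries` (2 B), `magic` (8 B), so it starts at offset 4 + 2 + 8 = 14 and occupies 4 bytes.
Bytes at offsets 14..17: 5D 15 10 92.
Little-endian stores the least-significant byte at the lowest address.
Reassemble most-significant byte first: 92 10 15 5D → 0x9210155D.
0x9210155D = 2450527581.

2450527581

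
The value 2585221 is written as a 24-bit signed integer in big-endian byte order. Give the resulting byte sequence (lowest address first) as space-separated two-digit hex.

27 72 85

2585221 in hexadecimal, padded to 24 bits, is 0x277285.
Split into bytes (most-significant first): 27 72 85.
Big-endian stores the most-significant byte at the lowest address.
So the memory order matches the most-significant-first order: 27 72 85.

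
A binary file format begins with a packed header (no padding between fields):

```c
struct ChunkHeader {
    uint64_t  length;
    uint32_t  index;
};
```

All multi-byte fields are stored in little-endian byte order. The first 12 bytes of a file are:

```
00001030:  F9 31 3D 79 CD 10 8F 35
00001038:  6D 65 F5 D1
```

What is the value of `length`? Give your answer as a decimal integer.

`length` is the first field, at byte offset 0, occupying 8 bytes.
Bytes at offsets 0..7: F9 31 3D 79 CD 10 8F 35.
Little-endian stores the least-significant byte at the lowest address.
Reassemble most-significant byte first: 35 8F 10 CD 79 3D 31 F9 → 0x358F10CD793D31F9.
0x358F10CD793D31F9 = 3859321880368198137.

3859321880368198137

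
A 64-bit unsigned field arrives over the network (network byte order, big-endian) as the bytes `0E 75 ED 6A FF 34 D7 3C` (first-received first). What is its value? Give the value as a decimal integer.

Big-endian stores the most-significant byte at the lowest address.
The bytes are already most-significant first: 0x0E75ED6AFF34D73C.
0x0E75ED6AFF34D73C = 1041999932610107196.

1041999932610107196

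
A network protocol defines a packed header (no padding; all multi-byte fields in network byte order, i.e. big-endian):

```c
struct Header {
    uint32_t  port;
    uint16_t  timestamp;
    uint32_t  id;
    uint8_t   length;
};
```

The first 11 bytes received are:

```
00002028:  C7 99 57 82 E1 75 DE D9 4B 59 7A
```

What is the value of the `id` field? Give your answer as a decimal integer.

3738782553

`id` follows `port` (4 B), `timestamp` (2 B), so it starts at offset 4 + 2 = 6 and occupies 4 bytes.
Bytes at offsets 6..9: DE D9 4B 59.
In big-endian order the high byte comes first in memory.
The bytes are already most-significant first: 0xDED94B59.
0xDED94B59 = 3738782553.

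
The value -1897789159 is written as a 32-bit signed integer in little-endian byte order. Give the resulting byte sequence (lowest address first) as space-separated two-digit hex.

19 09 E2 8E

Two's complement of -1897789159 in 32 bits: 1897789159 = 0x711DF6E7; invert → 0x8EE20918; add 1 → 0x8EE20919.
Split into bytes (most-significant first): 8E E2 09 19.
Little-endian: lowest address holds the least-significant byte.
So at ascending addresses the bytes are 19 09 E2 8E.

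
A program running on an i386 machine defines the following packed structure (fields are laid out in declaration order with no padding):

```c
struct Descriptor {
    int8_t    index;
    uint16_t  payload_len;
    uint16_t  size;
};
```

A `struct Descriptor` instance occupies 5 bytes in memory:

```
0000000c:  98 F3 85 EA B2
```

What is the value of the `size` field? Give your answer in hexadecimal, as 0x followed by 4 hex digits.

`size` follows `index` (1 B), `payload_len` (2 B), so it starts at offset 1 + 2 = 3 and occupies 2 bytes.
Bytes at offsets 3..4: EA B2.
In little-endian order the low byte comes first in memory.
Reassemble most-significant byte first: B2 EA → 0xB2EA.

0xB2EA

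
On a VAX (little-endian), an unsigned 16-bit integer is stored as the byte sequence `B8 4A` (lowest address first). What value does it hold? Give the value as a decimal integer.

19128

Little-endian: lowest address holds the least-significant byte.
Reassemble most-significant byte first: 4A B8 → 0x4AB8.
0x4AB8 = 19128.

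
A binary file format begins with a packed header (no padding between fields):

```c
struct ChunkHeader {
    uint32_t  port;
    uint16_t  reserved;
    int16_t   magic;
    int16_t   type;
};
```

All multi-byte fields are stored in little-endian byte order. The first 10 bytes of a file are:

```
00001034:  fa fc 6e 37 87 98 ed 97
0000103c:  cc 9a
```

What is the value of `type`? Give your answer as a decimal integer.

-25908

`type` follows `port` (4 B), `reserved` (2 B), `magic` (2 B), so it starts at offset 4 + 2 + 2 = 8 and occupies 2 bytes.
Bytes at offsets 8..9: CC 9A.
In little-endian order the low byte comes first in memory.
Reassemble most-significant byte first: 9A CC → 0x9ACC.
Top bit is set, so as a signed 16-bit value this is 0x9ACC − 2^16 = -25908.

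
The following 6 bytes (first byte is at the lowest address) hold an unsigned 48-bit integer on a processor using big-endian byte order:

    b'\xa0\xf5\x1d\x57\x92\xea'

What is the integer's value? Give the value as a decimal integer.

176974619710186

In big-endian order the high byte comes first in memory.
The bytes are already most-significant first: 0xA0F51D5792EA.
0xA0F51D5792EA = 176974619710186.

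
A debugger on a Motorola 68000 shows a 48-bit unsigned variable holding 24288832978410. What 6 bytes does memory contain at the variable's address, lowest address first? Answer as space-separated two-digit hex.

24288832978410 in hexadecimal, padded to 48 bits, is 0x16172F42FDEA.
Split into bytes (most-significant first): 16 17 2F 42 FD EA.
Big-endian stores the most-significant byte at the lowest address.
So the memory order matches the most-significant-first order: 16 17 2F 42 FD EA.

16 17 2F 42 FD EA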